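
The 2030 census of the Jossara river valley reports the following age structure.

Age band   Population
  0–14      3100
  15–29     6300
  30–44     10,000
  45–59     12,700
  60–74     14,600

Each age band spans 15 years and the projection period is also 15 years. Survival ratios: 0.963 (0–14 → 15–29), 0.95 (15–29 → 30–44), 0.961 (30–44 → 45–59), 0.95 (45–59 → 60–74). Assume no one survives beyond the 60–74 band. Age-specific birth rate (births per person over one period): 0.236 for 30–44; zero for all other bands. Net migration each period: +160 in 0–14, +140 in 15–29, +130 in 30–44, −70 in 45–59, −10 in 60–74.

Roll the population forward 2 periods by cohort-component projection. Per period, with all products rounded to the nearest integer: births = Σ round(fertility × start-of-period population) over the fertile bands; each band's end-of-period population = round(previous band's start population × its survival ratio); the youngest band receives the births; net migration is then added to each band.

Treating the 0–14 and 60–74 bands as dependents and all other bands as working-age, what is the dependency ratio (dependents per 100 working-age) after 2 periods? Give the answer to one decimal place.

— Period 1 —
Births: 10000 × 0.236 = 2360
15–29: 3100 × 0.963 = 2985
30–44: 6300 × 0.95 = 5985
45–59: 10000 × 0.961 = 9610
60–74: 12700 × 0.95 = 12065
Net migration: 0–14 + 160 → 2520; 15–29 + 140 → 3125; 30–44 + 130 → 6115; 45–59 − 70 → 9540; 60–74 − 10 → 12055
Giving 2520 / 3125 / 6115 / 9540 / 12055.
— Period 2 —
Births: 6115 × 0.236 = 1443
15–29: 2520 × 0.963 = 2427
30–44: 3125 × 0.95 = 2969
45–59: 6115 × 0.961 = 5877
60–74: 9540 × 0.95 = 9063
Net migration: 0–14 + 160 → 1603; 15–29 + 140 → 2567; 30–44 + 130 → 3099; 45–59 − 70 → 5807; 60–74 − 10 → 9053
Giving 1603 / 2567 / 3099 / 5807 / 9053.
Dependents (band 0–14 + band 60–74) = 1603 + 9053 = 10656; working-age = 11473; ratio = 10656/11473 × 100 = 92.9

92.9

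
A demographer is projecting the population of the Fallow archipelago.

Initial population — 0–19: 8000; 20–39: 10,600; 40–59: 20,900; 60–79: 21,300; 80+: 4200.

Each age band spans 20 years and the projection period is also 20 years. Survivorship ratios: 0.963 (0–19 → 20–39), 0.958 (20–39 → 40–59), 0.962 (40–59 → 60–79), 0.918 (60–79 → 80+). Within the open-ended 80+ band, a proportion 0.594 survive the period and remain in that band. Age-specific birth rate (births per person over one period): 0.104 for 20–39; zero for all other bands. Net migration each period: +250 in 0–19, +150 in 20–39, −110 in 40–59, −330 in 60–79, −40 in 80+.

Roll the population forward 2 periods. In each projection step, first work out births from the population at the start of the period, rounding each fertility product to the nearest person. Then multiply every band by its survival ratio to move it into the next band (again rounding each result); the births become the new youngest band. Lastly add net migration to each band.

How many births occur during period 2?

817

— Period 1 —
Births: 10600 * 0.104 = 1102
20–39: 8000 * 0.963 = 7704
40–59: 10600 * 0.958 = 10155
60–79: 20900 * 0.962 = 20106
80+: 21300 * 0.918 + 4200 * 0.594 = 19553 + 2495 = 22048
Net migration: 0–19 + 250 → 1352; 20–39 + 150 → 7854; 40–59 − 110 → 10045; 60–79 − 330 → 19776; 80+ − 40 → 22008
→ [1352, 7854, 10045, 19776, 22008]
— Period 2 —
Births: 7854 * 0.104 = 817
20–39: 1352 * 0.963 = 1302
40–59: 7854 * 0.958 = 7524
60–79: 10045 * 0.962 = 9663
80+: 19776 * 0.918 + 22008 * 0.594 = 18154 + 13073 = 31227
Net migration: 0–19 + 250 → 1067; 20–39 + 150 → 1452; 40–59 − 110 → 7414; 60–79 − 330 → 9333; 80+ − 40 → 31187
→ [1067, 1452, 7414, 9333, 31187]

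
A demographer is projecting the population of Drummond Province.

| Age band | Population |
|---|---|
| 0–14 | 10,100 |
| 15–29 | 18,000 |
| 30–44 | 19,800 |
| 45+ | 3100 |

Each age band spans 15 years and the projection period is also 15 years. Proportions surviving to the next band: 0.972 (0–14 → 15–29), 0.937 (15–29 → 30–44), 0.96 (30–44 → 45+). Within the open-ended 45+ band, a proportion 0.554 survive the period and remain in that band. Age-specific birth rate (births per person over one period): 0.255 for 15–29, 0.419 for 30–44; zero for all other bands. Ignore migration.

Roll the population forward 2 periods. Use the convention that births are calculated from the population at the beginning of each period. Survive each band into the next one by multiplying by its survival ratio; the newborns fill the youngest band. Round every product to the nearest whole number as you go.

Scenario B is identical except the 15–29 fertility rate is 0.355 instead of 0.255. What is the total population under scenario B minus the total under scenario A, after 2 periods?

2732

Call the groups 1 to 4, youngest first.
Period 1.
Births: 18000 * 0.255 = 4590 ; 19800 * 0.419 = 8296 ⇒ total 12886
Group 2: 10100 * 0.972 = 9817
Group 3: 18000 * 0.937 = 16866
Group 4: 19800 * 0.96 + 3100 * 0.554 = 19008 + 1717 = 20725
Population now: 0–14=12886, 15–29=9817, 30–44=16866, 45+=20725
Period 2.
Births: 9817 * 0.255 = 2503 ; 16866 * 0.419 = 7067 ⇒ total 9570
Group 2: 12886 * 0.972 = 12525
Group 3: 9817 * 0.937 = 9199
Group 4: 16866 * 0.96 + 20725 * 0.554 = 16191 + 11482 = 27673
Population now: 0–14=9570, 15–29=12525, 30–44=9199, 45+=27673
Scenario A total after 2 periods: 58967
Scenario B projection —
Period 1.
Births: 18000 * 0.355 = 6390 ; 19800 * 0.419 = 8296 ⇒ total 14686
Group 2: 10100 * 0.972 = 9817
Group 3: 18000 * 0.937 = 16866
Group 4: 19800 * 0.96 + 3100 * 0.554 = 19008 + 1717 = 20725
Population now: 0–14=14686, 15–29=9817, 30–44=16866, 45+=20725
Period 2.
Births: 9817 * 0.355 = 3485 ; 16866 * 0.419 = 7067 ⇒ total 10552
Group 2: 14686 * 0.972 = 14275
Group 3: 9817 * 0.937 = 9199
Group 4: 16866 * 0.96 + 20725 * 0.554 = 16191 + 11482 = 27673
Population now: 0–14=10552, 15–29=14275, 30–44=9199, 45+=27673
Scenario B total after 2 periods: 61699
Difference B − A = 61699 − 58967 = 2732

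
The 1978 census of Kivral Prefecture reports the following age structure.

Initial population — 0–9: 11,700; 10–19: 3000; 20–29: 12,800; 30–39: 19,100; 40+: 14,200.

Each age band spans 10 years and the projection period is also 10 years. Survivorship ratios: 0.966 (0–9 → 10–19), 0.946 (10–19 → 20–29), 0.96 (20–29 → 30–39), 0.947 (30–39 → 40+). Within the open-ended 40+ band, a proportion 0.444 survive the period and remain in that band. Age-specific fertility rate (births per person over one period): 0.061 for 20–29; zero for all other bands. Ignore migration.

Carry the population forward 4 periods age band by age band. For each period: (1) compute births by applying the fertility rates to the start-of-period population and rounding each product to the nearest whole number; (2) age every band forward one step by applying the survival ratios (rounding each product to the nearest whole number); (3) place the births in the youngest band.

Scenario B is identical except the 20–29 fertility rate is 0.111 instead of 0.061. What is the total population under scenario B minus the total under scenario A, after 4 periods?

[period 1]
Births: 12800 × 0.061 = 781
10–19: 11700 × 0.966 = 11302
20–29: 3000 × 0.946 = 2838
30–39: 12800 × 0.96 = 12288
40+: 19100 × 0.947 + 14200 × 0.444 = 18088 + 6305 = 24393
→ [781, 11302, 2838, 12288, 24393]
[period 2]
Births: 2838 × 0.061 = 173
10–19: 781 × 0.966 = 754
20–29: 11302 × 0.946 = 10692
30–39: 2838 × 0.96 = 2724
40+: 12288 × 0.947 + 24393 × 0.444 = 11637 + 10830 = 22467
→ [173, 754, 10692, 2724, 22467]
[period 3]
Births: 10692 × 0.061 = 652
10–19: 173 × 0.966 = 167
20–29: 754 × 0.946 = 713
30–39: 10692 × 0.96 = 10264
40+: 2724 × 0.947 + 22467 × 0.444 = 2580 + 9975 = 12555
→ [652, 167, 713, 10264, 12555]
[period 4]
Births: 713 × 0.061 = 43
10–19: 652 × 0.966 = 630
20–29: 167 × 0.946 = 158
30–39: 713 × 0.96 = 684
40+: 10264 × 0.947 + 12555 × 0.444 = 9720 + 5574 = 15294
→ [43, 630, 158, 684, 15294]
Scenario A total after 4 periods: 16809
Scenario B projection —
[period 1]
Births: 12800 × 0.111 = 1421
10–19: 11700 × 0.966 = 11302
20–29: 3000 × 0.946 = 2838
30–39: 12800 × 0.96 = 12288
40+: 19100 × 0.947 + 14200 × 0.444 = 18088 + 6305 = 24393
→ [1421, 11302, 2838, 12288, 24393]
[period 2]
Births: 2838 × 0.111 = 315
10–19: 1421 × 0.966 = 1373
20–29: 11302 × 0.946 = 10692
30–39: 2838 × 0.96 = 2724
40+: 12288 × 0.947 + 24393 × 0.444 = 11637 + 10830 = 22467
→ [315, 1373, 10692, 2724, 22467]
[period 3]
Births: 10692 × 0.111 = 1187
10–19: 315 × 0.966 = 304
20–29: 1373 × 0.946 = 1299
30–39: 10692 × 0.96 = 10264
40+: 2724 × 0.947 + 22467 × 0.444 = 2580 + 9975 = 12555
→ [1187, 304, 1299, 10264, 12555]
[period 4]
Births: 1299 × 0.111 = 144
10–19: 1187 × 0.966 = 1147
20–29: 304 × 0.946 = 288
30–39: 1299 × 0.96 = 1247
40+: 10264 × 0.947 + 12555 × 0.444 = 9720 + 5574 = 15294
→ [144, 1147, 288, 1247, 15294]
Scenario B total after 4 periods: 18120
Difference B − A = 18120 − 16809 = 1311

1311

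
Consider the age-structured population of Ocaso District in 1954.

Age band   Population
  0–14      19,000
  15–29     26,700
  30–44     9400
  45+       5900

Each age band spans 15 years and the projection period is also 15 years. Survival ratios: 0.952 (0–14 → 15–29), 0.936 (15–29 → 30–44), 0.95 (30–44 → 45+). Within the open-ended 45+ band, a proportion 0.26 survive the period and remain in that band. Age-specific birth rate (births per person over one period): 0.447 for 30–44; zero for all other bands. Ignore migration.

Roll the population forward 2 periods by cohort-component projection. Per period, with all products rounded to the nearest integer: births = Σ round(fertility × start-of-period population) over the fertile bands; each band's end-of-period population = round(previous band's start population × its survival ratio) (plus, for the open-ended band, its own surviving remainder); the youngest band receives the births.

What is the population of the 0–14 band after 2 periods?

11171

Let group 1 be 0–14 through group 4 = 45+.
Period 1:
Births: 9400 * 0.447 = 4202
Group 2: 19000 * 0.952 = 18088
Group 3: 26700 * 0.936 = 24991
Group 4: 9400 * 0.95 + 5900 * 0.26 = 8930 + 1534 = 10464
→ [4202, 18088, 24991, 10464]
Period 2:
Births: 24991 * 0.447 = 11171
Group 2: 4202 * 0.952 = 4000
Group 3: 18088 * 0.936 = 16930
Group 4: 24991 * 0.95 + 10464 * 0.26 = 23741 + 2721 = 26462
→ [11171, 4000, 16930, 26462]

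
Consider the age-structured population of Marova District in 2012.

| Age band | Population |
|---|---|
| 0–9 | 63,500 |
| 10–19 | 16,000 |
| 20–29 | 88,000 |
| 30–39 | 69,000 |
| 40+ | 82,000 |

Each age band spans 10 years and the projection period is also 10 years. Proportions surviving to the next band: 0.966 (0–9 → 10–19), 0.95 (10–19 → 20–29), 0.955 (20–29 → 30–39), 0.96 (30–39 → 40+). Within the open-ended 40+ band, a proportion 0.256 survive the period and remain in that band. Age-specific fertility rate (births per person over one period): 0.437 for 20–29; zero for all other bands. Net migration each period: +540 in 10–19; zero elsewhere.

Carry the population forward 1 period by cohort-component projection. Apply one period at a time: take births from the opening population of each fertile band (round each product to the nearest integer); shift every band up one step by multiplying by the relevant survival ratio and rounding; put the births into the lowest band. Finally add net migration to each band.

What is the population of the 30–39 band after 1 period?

— Period 1 —
Births: 88000 × 0.437 = 38456
10–19: 63500 × 0.966 = 61341
20–29: 16000 × 0.95 = 15200
30–39: 88000 × 0.955 = 84040
40+: 69000 × 0.96 + 82000 × 0.256 = 66240 + 20992 = 87232
Net migration: 10–19 + 540 → 61881
Population now: 0–9=38456, 10–19=61881, 20–29=15200, 30–39=84040, 40+=87232

84040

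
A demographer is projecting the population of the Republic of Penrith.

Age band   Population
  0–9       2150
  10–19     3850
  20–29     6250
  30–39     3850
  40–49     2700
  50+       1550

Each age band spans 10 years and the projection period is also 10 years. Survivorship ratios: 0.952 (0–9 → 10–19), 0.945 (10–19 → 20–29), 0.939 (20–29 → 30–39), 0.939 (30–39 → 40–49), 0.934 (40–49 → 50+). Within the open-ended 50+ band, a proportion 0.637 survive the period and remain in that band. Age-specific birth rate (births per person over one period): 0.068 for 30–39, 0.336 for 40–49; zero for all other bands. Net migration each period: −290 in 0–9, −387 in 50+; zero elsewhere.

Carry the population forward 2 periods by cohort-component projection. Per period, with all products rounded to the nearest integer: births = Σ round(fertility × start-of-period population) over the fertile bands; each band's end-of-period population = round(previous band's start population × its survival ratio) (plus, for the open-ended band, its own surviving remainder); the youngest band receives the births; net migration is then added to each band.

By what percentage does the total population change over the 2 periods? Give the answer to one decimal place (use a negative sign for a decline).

-11.5

Numbering the groups 1..6 from youngest to oldest:
Period 1:
Births: 3850 × 0.068 = 262 ; 2700 × 0.336 = 907 → 1169
Group 2: 2150 × 0.952 = 2047
Group 3: 3850 × 0.945 = 3638
Group 4: 6250 × 0.939 = 5869
Group 5: 3850 × 0.939 = 3615
Group 6: 2700 × 0.934 + 1550 × 0.637 = 2522 + 987 = 3509
Net migration: Group 1 − 290 → 879; Group 6 − 387 → 3122
End of period: [879, 2047, 3638, 5869, 3615, 3122]
Period 2:
Births: 5869 × 0.068 = 399 ; 3615 × 0.336 = 1215 → 1614
Group 2: 879 × 0.952 = 837
Group 3: 2047 × 0.945 = 1934
Group 4: 3638 × 0.939 = 3416
Group 5: 5869 × 0.939 = 5511
Group 6: 3615 × 0.934 + 3122 × 0.637 = 3376 + 1989 = 5365
Net migration: Group 1 − 290 → 1324; Group 6 − 387 → 4978
End of period: [1324, 837, 1934, 3416, 5511, 4978]
Total: 20350 → 18000; change = -2350; percentage change = -11.5%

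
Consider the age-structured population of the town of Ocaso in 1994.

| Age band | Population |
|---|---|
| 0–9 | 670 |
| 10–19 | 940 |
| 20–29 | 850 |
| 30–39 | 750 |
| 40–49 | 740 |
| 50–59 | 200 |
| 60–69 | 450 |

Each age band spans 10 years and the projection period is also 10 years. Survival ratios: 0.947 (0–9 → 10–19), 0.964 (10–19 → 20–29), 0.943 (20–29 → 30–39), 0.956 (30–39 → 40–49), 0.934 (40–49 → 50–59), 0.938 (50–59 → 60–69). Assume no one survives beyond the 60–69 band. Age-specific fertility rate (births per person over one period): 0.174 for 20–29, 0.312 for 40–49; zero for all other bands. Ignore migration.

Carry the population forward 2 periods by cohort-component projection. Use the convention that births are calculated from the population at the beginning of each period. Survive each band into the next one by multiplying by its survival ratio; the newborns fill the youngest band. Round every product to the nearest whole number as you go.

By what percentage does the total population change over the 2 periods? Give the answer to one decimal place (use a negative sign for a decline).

After projecting period 1:
Births: 850 * 0.174 = 148 ; 740 * 0.312 = 231 — total 379
10–19: 670 * 0.947 = 634
20–29: 940 * 0.964 = 906
30–39: 850 * 0.943 = 802
40–49: 750 * 0.956 = 717
50–59: 740 * 0.934 = 691
60–69: 200 * 0.938 = 188
Population now: 0–9=379, 10–19=634, 20–29=906, 30–39=802, 40–49=717, 50–59=691, 60–69=188
After projecting period 2:
Births: 906 * 0.174 = 158 ; 717 * 0.312 = 224 — total 382
10–19: 379 * 0.947 = 359
20–29: 634 * 0.964 = 611
30–39: 906 * 0.943 = 854
40–49: 802 * 0.956 = 767
50–59: 717 * 0.934 = 670
60–69: 691 * 0.938 = 648
Population now: 0–9=382, 10–19=359, 20–29=611, 30–39=854, 40–49=767, 50–59=670, 60–69=648
Total: 4600 → 4291; change = -309; percentage change = -6.7%

-6.7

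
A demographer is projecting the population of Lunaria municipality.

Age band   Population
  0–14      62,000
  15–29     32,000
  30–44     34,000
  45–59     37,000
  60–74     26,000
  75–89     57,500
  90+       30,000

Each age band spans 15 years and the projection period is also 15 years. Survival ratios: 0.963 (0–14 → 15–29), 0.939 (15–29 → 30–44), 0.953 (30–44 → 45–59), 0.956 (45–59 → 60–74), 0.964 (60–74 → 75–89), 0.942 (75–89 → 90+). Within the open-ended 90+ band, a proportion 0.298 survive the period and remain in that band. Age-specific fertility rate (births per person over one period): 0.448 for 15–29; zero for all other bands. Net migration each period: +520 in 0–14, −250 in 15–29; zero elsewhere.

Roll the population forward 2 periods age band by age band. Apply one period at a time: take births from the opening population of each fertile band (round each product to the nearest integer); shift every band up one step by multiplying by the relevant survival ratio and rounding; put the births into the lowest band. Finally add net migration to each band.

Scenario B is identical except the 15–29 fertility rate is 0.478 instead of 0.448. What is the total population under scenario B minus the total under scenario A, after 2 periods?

(Bands numbered youngest = 1 to oldest = 7.)
[period 1]
Births: 32000 × 0.448 = 14336
Band 2: 62000 × 0.963 = 59706
Band 3: 32000 × 0.939 = 30048
Band 4: 34000 × 0.953 = 32402
Band 5: 37000 × 0.956 = 35372
Band 6: 26000 × 0.964 = 25064
Band 7: 57500 × 0.942 + 30000 × 0.298 = 54165 + 8940 = 63105
Net migration: Band 1 + 520 → 14856; Band 2 − 250 → 59456
→ [14856, 59456, 30048, 32402, 35372, 25064, 63105]
[period 2]
Births: 59456 × 0.448 = 26636
Band 2: 14856 × 0.963 = 14306
Band 3: 59456 × 0.939 = 55829
Band 4: 30048 × 0.953 = 28636
Band 5: 32402 × 0.956 = 30976
Band 6: 35372 × 0.964 = 34099
Band 7: 25064 × 0.942 + 63105 × 0.298 = 23610 + 18805 = 42415
Net migration: Band 1 + 520 → 27156; Band 2 − 250 → 14056
→ [27156, 14056, 55829, 28636, 30976, 34099, 42415]
Scenario A total after 2 periods: 233167
Scenario B projection —
[period 1]
Births: 32000 × 0.478 = 15296
Band 2: 62000 × 0.963 = 59706
Band 3: 32000 × 0.939 = 30048
Band 4: 34000 × 0.953 = 32402
Band 5: 37000 × 0.956 = 35372
Band 6: 26000 × 0.964 = 25064
Band 7: 57500 × 0.942 + 30000 × 0.298 = 54165 + 8940 = 63105
Net migration: Band 1 + 520 → 15816; Band 2 − 250 → 59456
→ [15816, 59456, 30048, 32402, 35372, 25064, 63105]
[period 2]
Births: 59456 × 0.478 = 28420
Band 2: 15816 × 0.963 = 15231
Band 3: 59456 × 0.939 = 55829
Band 4: 30048 × 0.953 = 28636
Band 5: 32402 × 0.956 = 30976
Band 6: 35372 × 0.964 = 34099
Band 7: 25064 × 0.942 + 63105 × 0.298 = 23610 + 18805 = 42415
Net migration: Band 1 + 520 → 28940; Band 2 − 250 → 14981
→ [28940, 14981, 55829, 28636, 30976, 34099, 42415]
Scenario B total after 2 periods: 235876
Difference B − A = 235876 − 233167 = 2709

2709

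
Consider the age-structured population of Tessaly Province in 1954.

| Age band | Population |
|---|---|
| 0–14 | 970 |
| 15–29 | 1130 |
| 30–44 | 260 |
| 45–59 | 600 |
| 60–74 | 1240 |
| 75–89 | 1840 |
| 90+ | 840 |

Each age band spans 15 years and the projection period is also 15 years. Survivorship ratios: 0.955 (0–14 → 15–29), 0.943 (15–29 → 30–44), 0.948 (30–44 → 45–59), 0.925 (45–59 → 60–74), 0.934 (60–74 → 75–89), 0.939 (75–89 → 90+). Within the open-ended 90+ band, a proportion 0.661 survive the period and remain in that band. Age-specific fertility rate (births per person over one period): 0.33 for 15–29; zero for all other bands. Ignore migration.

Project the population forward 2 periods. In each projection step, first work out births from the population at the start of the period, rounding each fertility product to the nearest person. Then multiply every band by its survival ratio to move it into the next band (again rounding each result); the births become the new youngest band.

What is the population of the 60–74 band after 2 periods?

228

Call the bands 1 to 7, youngest first.
Period 1.
Births: 1130 × 0.33 = 373
Band 2: 970 × 0.955 = 926
Band 3: 1130 × 0.943 = 1066
Band 4: 260 × 0.948 = 246
Band 5: 600 × 0.925 = 555
Band 6: 1240 × 0.934 = 1158
Band 7: 1840 × 0.939 + 840 × 0.661 = 1728 + 555 = 2283
Giving 373 / 926 / 1066 / 246 / 555 / 1158 / 2283.
Period 2.
Births: 926 × 0.33 = 306
Band 2: 373 × 0.955 = 356
Band 3: 926 × 0.943 = 873
Band 4: 1066 × 0.948 = 1011
Band 5: 246 × 0.925 = 228
Band 6: 555 × 0.934 = 518
Band 7: 1158 × 0.939 + 2283 × 0.661 = 1087 + 1509 = 2596
Giving 306 / 356 / 873 / 1011 / 228 / 518 / 2596.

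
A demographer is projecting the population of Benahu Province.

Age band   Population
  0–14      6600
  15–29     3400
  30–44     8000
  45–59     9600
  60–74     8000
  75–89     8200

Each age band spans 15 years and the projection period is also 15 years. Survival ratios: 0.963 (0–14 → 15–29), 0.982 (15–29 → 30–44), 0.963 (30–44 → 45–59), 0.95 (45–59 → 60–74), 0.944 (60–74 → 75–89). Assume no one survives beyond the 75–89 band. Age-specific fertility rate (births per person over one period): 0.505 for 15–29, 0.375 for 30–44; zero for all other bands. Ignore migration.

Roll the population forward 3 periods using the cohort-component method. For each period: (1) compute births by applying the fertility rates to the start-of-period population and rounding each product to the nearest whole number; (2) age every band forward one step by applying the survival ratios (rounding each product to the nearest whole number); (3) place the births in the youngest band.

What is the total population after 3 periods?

— Period 1 —
Births: 3400 * 0.505 = 1717 ; 8000 * 0.375 = 3000 → total 4717
15–29: 6600 * 0.963 = 6356
30–44: 3400 * 0.982 = 3339
45–59: 8000 * 0.963 = 7704
60–74: 9600 * 0.95 = 9120
75–89: 8000 * 0.944 = 7552
Population now: 0–14=4717, 15–29=6356, 30–44=3339, 45–59=7704, 60–74=9120, 75–89=7552
— Period 2 —
Births: 6356 * 0.505 = 3210 ; 3339 * 0.375 = 1252 → total 4462
15–29: 4717 * 0.963 = 4542
30–44: 6356 * 0.982 = 6242
45–59: 3339 * 0.963 = 3215
60–74: 7704 * 0.95 = 7319
75–89: 9120 * 0.944 = 8609
Population now: 0–14=4462, 15–29=4542, 30–44=6242, 45–59=3215, 60–74=7319, 75–89=8609
— Period 3 —
Births: 4542 * 0.505 = 2294 ; 6242 * 0.375 = 2341 → total 4635
15–29: 4462 * 0.963 = 4297
30–44: 4542 * 0.982 = 4460
45–59: 6242 * 0.963 = 6011
60–74: 3215 * 0.95 = 3054
75–89: 7319 * 0.944 = 6909
Population now: 0–14=4635, 15–29=4297, 30–44=4460, 45–59=6011, 60–74=3054, 75–89=6909
Total after period 3: 4635 + 4297 + 4460 + 6011 + 3054 + 6909 = 29366

29366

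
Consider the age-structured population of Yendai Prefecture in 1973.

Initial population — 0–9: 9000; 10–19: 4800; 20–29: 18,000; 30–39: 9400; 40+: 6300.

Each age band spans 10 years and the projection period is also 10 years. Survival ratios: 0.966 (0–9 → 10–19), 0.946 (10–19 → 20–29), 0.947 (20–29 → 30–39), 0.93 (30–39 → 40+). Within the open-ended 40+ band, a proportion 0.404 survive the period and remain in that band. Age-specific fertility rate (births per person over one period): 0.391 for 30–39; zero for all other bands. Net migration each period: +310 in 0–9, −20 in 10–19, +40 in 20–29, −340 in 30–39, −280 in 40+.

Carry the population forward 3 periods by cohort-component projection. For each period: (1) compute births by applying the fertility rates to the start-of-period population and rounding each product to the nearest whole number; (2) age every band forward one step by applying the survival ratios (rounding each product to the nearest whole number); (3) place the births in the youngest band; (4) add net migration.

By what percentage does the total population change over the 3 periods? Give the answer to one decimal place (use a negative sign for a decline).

(Bands numbered youngest = 1 to oldest = 5.)
Period 1:
Births: 9400 * 0.391 = 3675
Band 2: 9000 * 0.966 = 8694
Band 3: 4800 * 0.946 = 4541
Band 4: 18000 * 0.947 = 17046
Band 5: 9400 * 0.93 + 6300 * 0.404 = 8742 + 2545 = 11287
Net migration: Band 1 + 310 → 3985; Band 2 − 20 → 8674; Band 3 + 40 → 4581; Band 4 − 340 → 16706; Band 5 − 280 → 11007
→ [3985, 8674, 4581, 16706, 11007]
Period 2:
Births: 16706 * 0.391 = 6532
Band 2: 3985 * 0.966 = 3850
Band 3: 8674 * 0.946 = 8206
Band 4: 4581 * 0.947 = 4338
Band 5: 16706 * 0.93 + 11007 * 0.404 = 15537 + 4447 = 19984
Net migration: Band 1 + 310 → 6842; Band 2 − 20 → 3830; Band 3 + 40 → 8246; Band 4 − 340 → 3998; Band 5 − 280 → 19704
→ [6842, 3830, 8246, 3998, 19704]
Period 3:
Births: 3998 * 0.391 = 1563
Band 2: 6842 * 0.966 = 6609
Band 3: 3830 * 0.946 = 3623
Band 4: 8246 * 0.947 = 7809
Band 5: 3998 * 0.93 + 19704 * 0.404 = 3718 + 7960 = 11678
Net migration: Band 1 + 310 → 1873; Band 2 − 20 → 6589; Band 3 + 40 → 3663; Band 4 − 340 → 7469; Band 5 − 280 → 11398
→ [1873, 6589, 3663, 7469, 11398]
Total: 47500 → 30992; change = -16508; percentage change = -34.8%

-34.8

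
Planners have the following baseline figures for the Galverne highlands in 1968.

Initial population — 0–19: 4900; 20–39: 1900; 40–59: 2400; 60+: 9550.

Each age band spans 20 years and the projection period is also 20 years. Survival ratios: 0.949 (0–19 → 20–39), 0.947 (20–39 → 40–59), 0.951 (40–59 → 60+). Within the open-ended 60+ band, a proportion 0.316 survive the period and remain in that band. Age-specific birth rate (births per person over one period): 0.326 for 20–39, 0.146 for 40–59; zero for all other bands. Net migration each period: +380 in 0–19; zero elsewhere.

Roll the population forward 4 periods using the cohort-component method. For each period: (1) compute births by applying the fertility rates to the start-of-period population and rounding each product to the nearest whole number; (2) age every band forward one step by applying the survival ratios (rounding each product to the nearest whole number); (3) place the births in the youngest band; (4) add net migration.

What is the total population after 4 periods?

7347

Let group 1 be 0–19 through group 4 = 60+.
— Period 1 —
Births: 1900 × 0.326 = 619  |  2400 × 0.146 = 350 → total 969
Group 2: 4900 × 0.949 = 4650
Group 3: 1900 × 0.947 = 1799
Group 4: 2400 × 0.951 + 9550 × 0.316 = 2282 + 3018 = 5300
Net migration: Group 1 + 380 → 1349
End of period: [1349, 4650, 1799, 5300]
— Period 2 —
Births: 4650 × 0.326 = 1516  |  1799 × 0.146 = 263 → total 1779
Group 2: 1349 × 0.949 = 1280
Group 3: 4650 × 0.947 = 4404
Group 4: 1799 × 0.951 + 5300 × 0.316 = 1711 + 1675 = 3386
Net migration: Group 1 + 380 → 2159
End of period: [2159, 1280, 4404, 3386]
— Period 3 —
Births: 1280 × 0.326 = 417  |  4404 × 0.146 = 643 → total 1060
Group 2: 2159 × 0.949 = 2049
Group 3: 1280 × 0.947 = 1212
Group 4: 4404 × 0.951 + 3386 × 0.316 = 4188 + 1070 = 5258
Net migration: Group 1 + 380 → 1440
End of period: [1440, 2049, 1212, 5258]
— Period 4 —
Births: 2049 × 0.326 = 668  |  1212 × 0.146 = 177 → total 845
Group 2: 1440 × 0.949 = 1367
Group 3: 2049 × 0.947 = 1940
Group 4: 1212 × 0.951 + 5258 × 0.316 = 1153 + 1662 = 2815
Net migration: Group 1 + 380 → 1225
End of period: [1225, 1367, 1940, 2815]
Total after period 4: 1225 + 1367 + 1940 + 2815 = 7347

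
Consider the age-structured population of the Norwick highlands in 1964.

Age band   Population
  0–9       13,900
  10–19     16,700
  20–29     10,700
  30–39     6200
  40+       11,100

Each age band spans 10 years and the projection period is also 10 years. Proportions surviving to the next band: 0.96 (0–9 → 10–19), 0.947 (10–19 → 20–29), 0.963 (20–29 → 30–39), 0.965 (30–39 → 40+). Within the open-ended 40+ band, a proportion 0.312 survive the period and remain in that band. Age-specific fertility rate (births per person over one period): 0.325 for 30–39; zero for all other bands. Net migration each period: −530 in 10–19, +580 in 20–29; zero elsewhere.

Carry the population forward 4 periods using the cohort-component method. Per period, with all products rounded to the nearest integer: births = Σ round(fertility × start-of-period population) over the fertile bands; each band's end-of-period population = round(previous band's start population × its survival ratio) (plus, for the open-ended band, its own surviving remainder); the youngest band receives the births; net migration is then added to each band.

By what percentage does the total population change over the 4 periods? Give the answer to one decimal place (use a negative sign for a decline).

-46.8

— Period 1 —
Births: 6200 * 0.325 = 2015
10–19: 13900 * 0.96 = 13344
20–29: 16700 * 0.947 = 15815
30–39: 10700 * 0.963 = 10304
40+: 6200 * 0.965 + 11100 * 0.312 = 5983 + 3463 = 9446
Net migration: 10–19 − 530 → 12814; 20–29 + 580 → 16395
Giving 2015 / 12814 / 16395 / 10304 / 9446.
— Period 2 —
Births: 10304 * 0.325 = 3349
10–19: 2015 * 0.96 = 1934
20–29: 12814 * 0.947 = 12135
30–39: 16395 * 0.963 = 15788
40+: 10304 * 0.965 + 9446 * 0.312 = 9943 + 2947 = 12890
Net migration: 10–19 − 530 → 1404; 20–29 + 580 → 12715
Giving 3349 / 1404 / 12715 / 15788 / 12890.
— Period 3 —
Births: 15788 * 0.325 = 5131
10–19: 3349 * 0.96 = 3215
20–29: 1404 * 0.947 = 1330
30–39: 12715 * 0.963 = 12245
40+: 15788 * 0.965 + 12890 * 0.312 = 15235 + 4022 = 19257
Net migration: 10–19 − 530 → 2685; 20–29 + 580 → 1910
Giving 5131 / 2685 / 1910 / 12245 / 19257.
— Period 4 —
Births: 12245 * 0.325 = 3980
10–19: 5131 * 0.96 = 4926
20–29: 2685 * 0.947 = 2543
30–39: 1910 * 0.963 = 1839
40+: 12245 * 0.965 + 19257 * 0.312 = 11816 + 6008 = 17824
Net migration: 10–19 − 530 → 4396; 20–29 + 580 → 3123
Giving 3980 / 4396 / 3123 / 1839 / 17824.
Total: 58600 → 31162; change = -27438; percentage change = -46.8%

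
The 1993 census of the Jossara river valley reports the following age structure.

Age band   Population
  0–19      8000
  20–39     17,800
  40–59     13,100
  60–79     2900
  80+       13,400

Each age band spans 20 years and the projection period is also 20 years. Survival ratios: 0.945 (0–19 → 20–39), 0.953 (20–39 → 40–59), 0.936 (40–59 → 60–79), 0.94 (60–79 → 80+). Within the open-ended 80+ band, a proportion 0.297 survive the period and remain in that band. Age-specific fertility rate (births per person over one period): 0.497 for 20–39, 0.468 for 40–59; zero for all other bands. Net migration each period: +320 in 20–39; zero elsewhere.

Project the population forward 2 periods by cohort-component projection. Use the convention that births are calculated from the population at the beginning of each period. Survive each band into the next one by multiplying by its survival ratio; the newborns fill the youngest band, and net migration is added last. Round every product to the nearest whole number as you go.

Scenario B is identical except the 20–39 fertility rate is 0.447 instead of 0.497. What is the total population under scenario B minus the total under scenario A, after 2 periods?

-1235

Let group 1 be 0–19 through group 5 = 80+.
Period 1:
Births: 17800 × 0.497 = 8847  |  13100 × 0.468 = 6131 → total 14978
Group 2: 8000 × 0.945 = 7560
Group 3: 17800 × 0.953 = 16963
Group 4: 13100 × 0.936 = 12262
Group 5: 2900 × 0.94 + 13400 × 0.297 = 2726 + 3980 = 6706
Net migration: Group 2 + 320 → 7880
End of period: [14978, 7880, 16963, 12262, 6706]
Period 2:
Births: 7880 × 0.497 = 3916  |  16963 × 0.468 = 7939 → total 11855
Group 2: 14978 × 0.945 = 14154
Group 3: 7880 × 0.953 = 7510
Group 4: 16963 × 0.936 = 15877
Group 5: 12262 × 0.94 + 6706 × 0.297 = 11526 + 1992 = 13518
Net migration: Group 2 + 320 → 14474
End of period: [11855, 14474, 7510, 15877, 13518]
Scenario A total after 2 periods: 63234
Scenario B projection —
Period 1:
Births: 17800 × 0.447 = 7957  |  13100 × 0.468 = 6131 → total 14088
Group 2: 8000 × 0.945 = 7560
Group 3: 17800 × 0.953 = 16963
Group 4: 13100 × 0.936 = 12262
Group 5: 2900 × 0.94 + 13400 × 0.297 = 2726 + 3980 = 6706
Net migration: Group 2 + 320 → 7880
End of period: [14088, 7880, 16963, 12262, 6706]
Period 2:
Births: 7880 × 0.447 = 3522  |  16963 × 0.468 = 7939 → total 11461
Group 2: 14088 × 0.945 = 13313
Group 3: 7880 × 0.953 = 7510
Group 4: 16963 × 0.936 = 15877
Group 5: 12262 × 0.94 + 6706 × 0.297 = 11526 + 1992 = 13518
Net migration: Group 2 + 320 → 13633
End of period: [11461, 13633, 7510, 15877, 13518]
Scenario B total after 2 periods: 61999
Difference B − A = 61999 − 63234 = -1235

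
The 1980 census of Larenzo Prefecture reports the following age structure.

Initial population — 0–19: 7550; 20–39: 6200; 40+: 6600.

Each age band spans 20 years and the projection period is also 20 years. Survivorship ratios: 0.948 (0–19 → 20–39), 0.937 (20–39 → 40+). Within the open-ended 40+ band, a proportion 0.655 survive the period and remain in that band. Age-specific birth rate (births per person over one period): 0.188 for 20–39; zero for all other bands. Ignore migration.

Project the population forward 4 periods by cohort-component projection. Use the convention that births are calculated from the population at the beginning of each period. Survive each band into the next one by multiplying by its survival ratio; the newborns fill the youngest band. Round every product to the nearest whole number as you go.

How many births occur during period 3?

208

(Bands numbered youngest = 1 to oldest = 3.)
— Period 1 —
Births: 6200 × 0.188 = 1166
Band 2: 7550 × 0.948 = 7157
Band 3: 6200 × 0.937 + 6600 × 0.655 = 5809 + 4323 = 10132
Population now: 0–19=1166, 20–39=7157, 40+=10132
— Period 2 —
Births: 7157 × 0.188 = 1346
Band 2: 1166 × 0.948 = 1105
Band 3: 7157 × 0.937 + 10132 × 0.655 = 6706 + 6636 = 13342
Population now: 0–19=1346, 20–39=1105, 40+=13342
— Period 3 —
Births: 1105 × 0.188 = 208
Band 2: 1346 × 0.948 = 1276
Band 3: 1105 × 0.937 + 13342 × 0.655 = 1035 + 8739 = 9774
Population now: 0–19=208, 20–39=1276, 40+=9774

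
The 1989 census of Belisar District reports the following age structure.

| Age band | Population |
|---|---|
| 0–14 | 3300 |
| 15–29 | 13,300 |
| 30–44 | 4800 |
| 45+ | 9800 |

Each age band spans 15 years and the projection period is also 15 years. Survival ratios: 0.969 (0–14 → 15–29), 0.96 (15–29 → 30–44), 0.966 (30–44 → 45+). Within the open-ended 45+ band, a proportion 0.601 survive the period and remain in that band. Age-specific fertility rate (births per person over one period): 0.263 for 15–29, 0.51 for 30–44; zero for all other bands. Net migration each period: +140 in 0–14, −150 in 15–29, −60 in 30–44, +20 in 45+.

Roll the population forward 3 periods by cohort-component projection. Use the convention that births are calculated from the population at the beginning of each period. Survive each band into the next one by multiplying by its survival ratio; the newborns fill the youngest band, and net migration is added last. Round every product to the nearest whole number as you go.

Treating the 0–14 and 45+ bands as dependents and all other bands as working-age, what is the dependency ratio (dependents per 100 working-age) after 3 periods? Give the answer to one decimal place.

136.8

Call the bands 1 to 4, youngest first.
— Period 1 —
Births: 13300 × 0.263 = 3498, 4800 × 0.51 = 2448 ⇒ total 5946
Band 2: 3300 × 0.969 = 3198
Band 3: 13300 × 0.96 = 12768
Band 4: 4800 × 0.966 + 9800 × 0.601 = 4637 + 5890 = 10527
Net migration: Band 1 + 140 → 6086; Band 2 − 150 → 3048; Band 3 − 60 → 12708; Band 4 + 20 → 10547
→ [6086, 3048, 12708, 10547]
— Period 2 —
Births: 3048 × 0.263 = 802, 12708 × 0.51 = 6481 ⇒ total 7283
Band 2: 6086 × 0.969 = 5897
Band 3: 3048 × 0.96 = 2926
Band 4: 12708 × 0.966 + 10547 × 0.601 = 12276 + 6339 = 18615
Net migration: Band 1 + 140 → 7423; Band 2 − 150 → 5747; Band 3 − 60 → 2866; Band 4 + 20 → 18635
→ [7423, 5747, 2866, 18635]
— Period 3 —
Births: 5747 × 0.263 = 1511, 2866 × 0.51 = 1462 ⇒ total 2973
Band 2: 7423 × 0.969 = 7193
Band 3: 5747 × 0.96 = 5517
Band 4: 2866 × 0.966 + 18635 × 0.601 = 2769 + 11200 = 13969
Net migration: Band 1 + 140 → 3113; Band 2 − 150 → 7043; Band 3 − 60 → 5457; Band 4 + 20 → 13989
→ [3113, 7043, 5457, 13989]
Dependents (band 0–14 + band 45+) = 3113 + 13989 = 17102; working-age = 12500; ratio = 17102/12500 × 100 = 136.8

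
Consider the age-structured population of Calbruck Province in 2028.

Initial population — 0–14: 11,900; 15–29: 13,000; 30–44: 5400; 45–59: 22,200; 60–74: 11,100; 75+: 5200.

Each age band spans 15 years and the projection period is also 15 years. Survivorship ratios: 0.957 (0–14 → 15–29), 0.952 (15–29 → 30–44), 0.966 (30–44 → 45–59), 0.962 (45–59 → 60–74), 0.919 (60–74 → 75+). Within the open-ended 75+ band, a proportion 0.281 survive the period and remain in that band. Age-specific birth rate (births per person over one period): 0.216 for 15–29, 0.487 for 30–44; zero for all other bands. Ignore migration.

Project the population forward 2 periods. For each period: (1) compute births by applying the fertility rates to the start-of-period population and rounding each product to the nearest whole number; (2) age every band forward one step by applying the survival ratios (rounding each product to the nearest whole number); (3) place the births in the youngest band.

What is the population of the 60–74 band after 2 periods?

— Period 1 —
Births: 13000 × 0.216 = 2808, 5400 × 0.487 = 2630 ⇒ total 5438
15–29: 11900 × 0.957 = 11388
30–44: 13000 × 0.952 = 12376
45–59: 5400 × 0.966 = 5216
60–74: 22200 × 0.962 = 21356
75+: 11100 × 0.919 + 5200 × 0.281 = 10201 + 1461 = 11662
Giving 5438 / 11388 / 12376 / 5216 / 21356 / 11662.
— Period 2 —
Births: 11388 × 0.216 = 2460, 12376 × 0.487 = 6027 ⇒ total 8487
15–29: 5438 × 0.957 = 5204
30–44: 11388 × 0.952 = 10841
45–59: 12376 × 0.966 = 11955
60–74: 5216 × 0.962 = 5018
75+: 21356 × 0.919 + 11662 × 0.281 = 19626 + 3277 = 22903
Giving 8487 / 5204 / 10841 / 11955 / 5018 / 22903.

5018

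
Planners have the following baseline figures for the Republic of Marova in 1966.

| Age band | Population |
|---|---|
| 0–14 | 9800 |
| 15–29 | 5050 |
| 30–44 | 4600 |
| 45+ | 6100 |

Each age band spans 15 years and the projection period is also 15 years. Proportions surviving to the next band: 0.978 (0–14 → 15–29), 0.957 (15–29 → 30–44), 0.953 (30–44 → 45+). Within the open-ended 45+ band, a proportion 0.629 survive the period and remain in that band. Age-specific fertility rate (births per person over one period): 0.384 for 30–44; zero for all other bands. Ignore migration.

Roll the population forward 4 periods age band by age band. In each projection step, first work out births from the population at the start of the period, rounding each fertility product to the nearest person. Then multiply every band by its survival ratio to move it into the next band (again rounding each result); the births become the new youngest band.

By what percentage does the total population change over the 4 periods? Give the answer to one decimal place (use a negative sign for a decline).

Period 1:
Births: 4600 × 0.384 = 1766
15–29: 9800 × 0.978 = 9584
30–44: 5050 × 0.957 = 4833
45+: 4600 × 0.953 + 6100 × 0.629 = 4384 + 3837 = 8221
End of period: [1766, 9584, 4833, 8221]
Period 2:
Births: 4833 × 0.384 = 1856
15–29: 1766 × 0.978 = 1727
30–44: 9584 × 0.957 = 9172
45+: 4833 × 0.953 + 8221 × 0.629 = 4606 + 5171 = 9777
End of period: [1856, 1727, 9172, 9777]
Period 3:
Births: 9172 × 0.384 = 3522
15–29: 1856 × 0.978 = 1815
30–44: 1727 × 0.957 = 1653
45+: 9172 × 0.953 + 9777 × 0.629 = 8741 + 6150 = 14891
End of period: [3522, 1815, 1653, 14891]
Period 4:
Births: 1653 × 0.384 = 635
15–29: 3522 × 0.978 = 3445
30–44: 1815 × 0.957 = 1737
45+: 1653 × 0.953 + 14891 × 0.629 = 1575 + 9366 = 10941
End of period: [635, 3445, 1737, 10941]
Total: 25550 → 16758; change = -8792; percentage change = -34.4%

-34.4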